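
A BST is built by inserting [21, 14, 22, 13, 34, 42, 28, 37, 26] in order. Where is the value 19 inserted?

Starting tree (level order): [21, 14, 22, 13, None, None, 34, None, None, 28, 42, 26, None, 37]
Insertion path: 21 -> 14
Result: insert 19 as right child of 14
Final tree (level order): [21, 14, 22, 13, 19, None, 34, None, None, None, None, 28, 42, 26, None, 37]


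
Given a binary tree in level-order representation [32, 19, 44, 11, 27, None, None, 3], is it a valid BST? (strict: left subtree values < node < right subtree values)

Level-order array: [32, 19, 44, 11, 27, None, None, 3]
Validate using subtree bounds (lo, hi): at each node, require lo < value < hi,
then recurse left with hi=value and right with lo=value.
Preorder trace (stopping at first violation):
  at node 32 with bounds (-inf, +inf): OK
  at node 19 with bounds (-inf, 32): OK
  at node 11 with bounds (-inf, 19): OK
  at node 3 with bounds (-inf, 11): OK
  at node 27 with bounds (19, 32): OK
  at node 44 with bounds (32, +inf): OK
No violation found at any node.
Result: Valid BST


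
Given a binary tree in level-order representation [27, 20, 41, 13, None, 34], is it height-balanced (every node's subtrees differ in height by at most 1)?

Tree (level-order array): [27, 20, 41, 13, None, 34]
Definition: a tree is height-balanced if, at every node, |h(left) - h(right)| <= 1 (empty subtree has height -1).
Bottom-up per-node check:
  node 13: h_left=-1, h_right=-1, diff=0 [OK], height=0
  node 20: h_left=0, h_right=-1, diff=1 [OK], height=1
  node 34: h_left=-1, h_right=-1, diff=0 [OK], height=0
  node 41: h_left=0, h_right=-1, diff=1 [OK], height=1
  node 27: h_left=1, h_right=1, diff=0 [OK], height=2
All nodes satisfy the balance condition.
Result: Balanced


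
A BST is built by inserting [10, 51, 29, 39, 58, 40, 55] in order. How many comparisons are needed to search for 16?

Search path for 16: 10 -> 51 -> 29
Found: False
Comparisons: 3


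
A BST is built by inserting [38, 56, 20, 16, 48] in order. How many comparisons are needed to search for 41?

Search path for 41: 38 -> 56 -> 48
Found: False
Comparisons: 3


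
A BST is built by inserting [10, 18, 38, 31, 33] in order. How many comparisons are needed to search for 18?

Search path for 18: 10 -> 18
Found: True
Comparisons: 2


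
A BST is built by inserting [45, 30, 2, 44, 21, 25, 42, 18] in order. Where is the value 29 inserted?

Starting tree (level order): [45, 30, None, 2, 44, None, 21, 42, None, 18, 25]
Insertion path: 45 -> 30 -> 2 -> 21 -> 25
Result: insert 29 as right child of 25
Final tree (level order): [45, 30, None, 2, 44, None, 21, 42, None, 18, 25, None, None, None, None, None, 29]


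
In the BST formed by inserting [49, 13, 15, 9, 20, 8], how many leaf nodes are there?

Tree built from: [49, 13, 15, 9, 20, 8]
Tree (level-order array): [49, 13, None, 9, 15, 8, None, None, 20]
Rule: A leaf has 0 children.
Per-node child counts:
  node 49: 1 child(ren)
  node 13: 2 child(ren)
  node 9: 1 child(ren)
  node 8: 0 child(ren)
  node 15: 1 child(ren)
  node 20: 0 child(ren)
Matching nodes: [8, 20]
Count of leaf nodes: 2


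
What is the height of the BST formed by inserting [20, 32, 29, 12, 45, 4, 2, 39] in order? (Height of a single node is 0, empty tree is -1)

Insertion order: [20, 32, 29, 12, 45, 4, 2, 39]
Tree (level-order array): [20, 12, 32, 4, None, 29, 45, 2, None, None, None, 39]
Compute height bottom-up (empty subtree = -1):
  height(2) = 1 + max(-1, -1) = 0
  height(4) = 1 + max(0, -1) = 1
  height(12) = 1 + max(1, -1) = 2
  height(29) = 1 + max(-1, -1) = 0
  height(39) = 1 + max(-1, -1) = 0
  height(45) = 1 + max(0, -1) = 1
  height(32) = 1 + max(0, 1) = 2
  height(20) = 1 + max(2, 2) = 3
Height = 3


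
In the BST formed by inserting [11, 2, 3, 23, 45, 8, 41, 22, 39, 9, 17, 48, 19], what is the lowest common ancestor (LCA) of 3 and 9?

Tree insertion order: [11, 2, 3, 23, 45, 8, 41, 22, 39, 9, 17, 48, 19]
Tree (level-order array): [11, 2, 23, None, 3, 22, 45, None, 8, 17, None, 41, 48, None, 9, None, 19, 39]
In a BST, the LCA of p=3, q=9 is the first node v on the
root-to-leaf path with p <= v <= q (go left if both < v, right if both > v).
Walk from root:
  at 11: both 3 and 9 < 11, go left
  at 2: both 3 and 9 > 2, go right
  at 3: 3 <= 3 <= 9, this is the LCA
LCA = 3


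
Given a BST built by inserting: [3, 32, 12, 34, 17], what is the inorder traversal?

Tree insertion order: [3, 32, 12, 34, 17]
Tree (level-order array): [3, None, 32, 12, 34, None, 17]
Inorder traversal: [3, 12, 17, 32, 34]


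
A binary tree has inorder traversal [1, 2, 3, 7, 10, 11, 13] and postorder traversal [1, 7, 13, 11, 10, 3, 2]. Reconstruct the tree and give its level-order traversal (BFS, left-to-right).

Inorder:   [1, 2, 3, 7, 10, 11, 13]
Postorder: [1, 7, 13, 11, 10, 3, 2]
Algorithm: postorder visits root last, so walk postorder right-to-left;
each value is the root of the current inorder slice — split it at that
value, recurse on the right subtree first, then the left.
Recursive splits:
  root=2; inorder splits into left=[1], right=[3, 7, 10, 11, 13]
  root=3; inorder splits into left=[], right=[7, 10, 11, 13]
  root=10; inorder splits into left=[7], right=[11, 13]
  root=11; inorder splits into left=[], right=[13]
  root=13; inorder splits into left=[], right=[]
  root=7; inorder splits into left=[], right=[]
  root=1; inorder splits into left=[], right=[]
Reconstructed level-order: [2, 1, 3, 10, 7, 11, 13]


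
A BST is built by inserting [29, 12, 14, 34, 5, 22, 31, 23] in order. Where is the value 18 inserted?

Starting tree (level order): [29, 12, 34, 5, 14, 31, None, None, None, None, 22, None, None, None, 23]
Insertion path: 29 -> 12 -> 14 -> 22
Result: insert 18 as left child of 22
Final tree (level order): [29, 12, 34, 5, 14, 31, None, None, None, None, 22, None, None, 18, 23]


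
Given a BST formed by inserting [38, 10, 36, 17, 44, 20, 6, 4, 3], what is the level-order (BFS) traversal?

Tree insertion order: [38, 10, 36, 17, 44, 20, 6, 4, 3]
Tree (level-order array): [38, 10, 44, 6, 36, None, None, 4, None, 17, None, 3, None, None, 20]
BFS from the root, enqueuing left then right child of each popped node:
  queue [38] -> pop 38, enqueue [10, 44], visited so far: [38]
  queue [10, 44] -> pop 10, enqueue [6, 36], visited so far: [38, 10]
  queue [44, 6, 36] -> pop 44, enqueue [none], visited so far: [38, 10, 44]
  queue [6, 36] -> pop 6, enqueue [4], visited so far: [38, 10, 44, 6]
  queue [36, 4] -> pop 36, enqueue [17], visited so far: [38, 10, 44, 6, 36]
  queue [4, 17] -> pop 4, enqueue [3], visited so far: [38, 10, 44, 6, 36, 4]
  queue [17, 3] -> pop 17, enqueue [20], visited so far: [38, 10, 44, 6, 36, 4, 17]
  queue [3, 20] -> pop 3, enqueue [none], visited so far: [38, 10, 44, 6, 36, 4, 17, 3]
  queue [20] -> pop 20, enqueue [none], visited so far: [38, 10, 44, 6, 36, 4, 17, 3, 20]
Result: [38, 10, 44, 6, 36, 4, 17, 3, 20]


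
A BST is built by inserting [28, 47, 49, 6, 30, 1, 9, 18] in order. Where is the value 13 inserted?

Starting tree (level order): [28, 6, 47, 1, 9, 30, 49, None, None, None, 18]
Insertion path: 28 -> 6 -> 9 -> 18
Result: insert 13 as left child of 18
Final tree (level order): [28, 6, 47, 1, 9, 30, 49, None, None, None, 18, None, None, None, None, 13]


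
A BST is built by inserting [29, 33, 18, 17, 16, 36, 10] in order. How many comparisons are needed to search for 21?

Search path for 21: 29 -> 18
Found: False
Comparisons: 2


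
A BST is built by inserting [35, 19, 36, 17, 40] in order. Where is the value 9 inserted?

Starting tree (level order): [35, 19, 36, 17, None, None, 40]
Insertion path: 35 -> 19 -> 17
Result: insert 9 as left child of 17
Final tree (level order): [35, 19, 36, 17, None, None, 40, 9]


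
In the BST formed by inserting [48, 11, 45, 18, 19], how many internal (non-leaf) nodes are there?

Tree built from: [48, 11, 45, 18, 19]
Tree (level-order array): [48, 11, None, None, 45, 18, None, None, 19]
Rule: An internal node has at least one child.
Per-node child counts:
  node 48: 1 child(ren)
  node 11: 1 child(ren)
  node 45: 1 child(ren)
  node 18: 1 child(ren)
  node 19: 0 child(ren)
Matching nodes: [48, 11, 45, 18]
Count of internal (non-leaf) nodes: 4


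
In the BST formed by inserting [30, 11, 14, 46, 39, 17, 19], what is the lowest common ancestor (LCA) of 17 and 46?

Tree insertion order: [30, 11, 14, 46, 39, 17, 19]
Tree (level-order array): [30, 11, 46, None, 14, 39, None, None, 17, None, None, None, 19]
In a BST, the LCA of p=17, q=46 is the first node v on the
root-to-leaf path with p <= v <= q (go left if both < v, right if both > v).
Walk from root:
  at 30: 17 <= 30 <= 46, this is the LCA
LCA = 30


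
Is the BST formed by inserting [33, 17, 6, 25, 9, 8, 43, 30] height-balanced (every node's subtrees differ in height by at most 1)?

Tree (level-order array): [33, 17, 43, 6, 25, None, None, None, 9, None, 30, 8]
Definition: a tree is height-balanced if, at every node, |h(left) - h(right)| <= 1 (empty subtree has height -1).
Bottom-up per-node check:
  node 8: h_left=-1, h_right=-1, diff=0 [OK], height=0
  node 9: h_left=0, h_right=-1, diff=1 [OK], height=1
  node 6: h_left=-1, h_right=1, diff=2 [FAIL (|-1-1|=2 > 1)], height=2
  node 30: h_left=-1, h_right=-1, diff=0 [OK], height=0
  node 25: h_left=-1, h_right=0, diff=1 [OK], height=1
  node 17: h_left=2, h_right=1, diff=1 [OK], height=3
  node 43: h_left=-1, h_right=-1, diff=0 [OK], height=0
  node 33: h_left=3, h_right=0, diff=3 [FAIL (|3-0|=3 > 1)], height=4
Node 6 violates the condition: |-1 - 1| = 2 > 1.
Result: Not balanced


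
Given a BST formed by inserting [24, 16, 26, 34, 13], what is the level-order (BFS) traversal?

Tree insertion order: [24, 16, 26, 34, 13]
Tree (level-order array): [24, 16, 26, 13, None, None, 34]
BFS from the root, enqueuing left then right child of each popped node:
  queue [24] -> pop 24, enqueue [16, 26], visited so far: [24]
  queue [16, 26] -> pop 16, enqueue [13], visited so far: [24, 16]
  queue [26, 13] -> pop 26, enqueue [34], visited so far: [24, 16, 26]
  queue [13, 34] -> pop 13, enqueue [none], visited so far: [24, 16, 26, 13]
  queue [34] -> pop 34, enqueue [none], visited so far: [24, 16, 26, 13, 34]
Result: [24, 16, 26, 13, 34]


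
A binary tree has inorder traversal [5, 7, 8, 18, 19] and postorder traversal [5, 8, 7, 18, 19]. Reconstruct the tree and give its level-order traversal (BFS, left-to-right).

Inorder:   [5, 7, 8, 18, 19]
Postorder: [5, 8, 7, 18, 19]
Algorithm: postorder visits root last, so walk postorder right-to-left;
each value is the root of the current inorder slice — split it at that
value, recurse on the right subtree first, then the left.
Recursive splits:
  root=19; inorder splits into left=[5, 7, 8, 18], right=[]
  root=18; inorder splits into left=[5, 7, 8], right=[]
  root=7; inorder splits into left=[5], right=[8]
  root=8; inorder splits into left=[], right=[]
  root=5; inorder splits into left=[], right=[]
Reconstructed level-order: [19, 18, 7, 5, 8]


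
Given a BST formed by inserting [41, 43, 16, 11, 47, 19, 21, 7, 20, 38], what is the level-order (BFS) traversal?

Tree insertion order: [41, 43, 16, 11, 47, 19, 21, 7, 20, 38]
Tree (level-order array): [41, 16, 43, 11, 19, None, 47, 7, None, None, 21, None, None, None, None, 20, 38]
BFS from the root, enqueuing left then right child of each popped node:
  queue [41] -> pop 41, enqueue [16, 43], visited so far: [41]
  queue [16, 43] -> pop 16, enqueue [11, 19], visited so far: [41, 16]
  queue [43, 11, 19] -> pop 43, enqueue [47], visited so far: [41, 16, 43]
  queue [11, 19, 47] -> pop 11, enqueue [7], visited so far: [41, 16, 43, 11]
  queue [19, 47, 7] -> pop 19, enqueue [21], visited so far: [41, 16, 43, 11, 19]
  queue [47, 7, 21] -> pop 47, enqueue [none], visited so far: [41, 16, 43, 11, 19, 47]
  queue [7, 21] -> pop 7, enqueue [none], visited so far: [41, 16, 43, 11, 19, 47, 7]
  queue [21] -> pop 21, enqueue [20, 38], visited so far: [41, 16, 43, 11, 19, 47, 7, 21]
  queue [20, 38] -> pop 20, enqueue [none], visited so far: [41, 16, 43, 11, 19, 47, 7, 21, 20]
  queue [38] -> pop 38, enqueue [none], visited so far: [41, 16, 43, 11, 19, 47, 7, 21, 20, 38]
Result: [41, 16, 43, 11, 19, 47, 7, 21, 20, 38]


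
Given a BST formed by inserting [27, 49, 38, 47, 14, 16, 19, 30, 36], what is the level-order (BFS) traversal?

Tree insertion order: [27, 49, 38, 47, 14, 16, 19, 30, 36]
Tree (level-order array): [27, 14, 49, None, 16, 38, None, None, 19, 30, 47, None, None, None, 36]
BFS from the root, enqueuing left then right child of each popped node:
  queue [27] -> pop 27, enqueue [14, 49], visited so far: [27]
  queue [14, 49] -> pop 14, enqueue [16], visited so far: [27, 14]
  queue [49, 16] -> pop 49, enqueue [38], visited so far: [27, 14, 49]
  queue [16, 38] -> pop 16, enqueue [19], visited so far: [27, 14, 49, 16]
  queue [38, 19] -> pop 38, enqueue [30, 47], visited so far: [27, 14, 49, 16, 38]
  queue [19, 30, 47] -> pop 19, enqueue [none], visited so far: [27, 14, 49, 16, 38, 19]
  queue [30, 47] -> pop 30, enqueue [36], visited so far: [27, 14, 49, 16, 38, 19, 30]
  queue [47, 36] -> pop 47, enqueue [none], visited so far: [27, 14, 49, 16, 38, 19, 30, 47]
  queue [36] -> pop 36, enqueue [none], visited so far: [27, 14, 49, 16, 38, 19, 30, 47, 36]
Result: [27, 14, 49, 16, 38, 19, 30, 47, 36]


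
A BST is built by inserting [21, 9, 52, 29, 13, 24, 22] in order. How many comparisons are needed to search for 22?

Search path for 22: 21 -> 52 -> 29 -> 24 -> 22
Found: True
Comparisons: 5


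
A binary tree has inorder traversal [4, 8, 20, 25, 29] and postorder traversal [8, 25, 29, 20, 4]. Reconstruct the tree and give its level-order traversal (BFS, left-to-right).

Inorder:   [4, 8, 20, 25, 29]
Postorder: [8, 25, 29, 20, 4]
Algorithm: postorder visits root last, so walk postorder right-to-left;
each value is the root of the current inorder slice — split it at that
value, recurse on the right subtree first, then the left.
Recursive splits:
  root=4; inorder splits into left=[], right=[8, 20, 25, 29]
  root=20; inorder splits into left=[8], right=[25, 29]
  root=29; inorder splits into left=[25], right=[]
  root=25; inorder splits into left=[], right=[]
  root=8; inorder splits into left=[], right=[]
Reconstructed level-order: [4, 20, 8, 29, 25]


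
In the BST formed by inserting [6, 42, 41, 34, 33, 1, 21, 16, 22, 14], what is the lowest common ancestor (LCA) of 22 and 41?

Tree insertion order: [6, 42, 41, 34, 33, 1, 21, 16, 22, 14]
Tree (level-order array): [6, 1, 42, None, None, 41, None, 34, None, 33, None, 21, None, 16, 22, 14]
In a BST, the LCA of p=22, q=41 is the first node v on the
root-to-leaf path with p <= v <= q (go left if both < v, right if both > v).
Walk from root:
  at 6: both 22 and 41 > 6, go right
  at 42: both 22 and 41 < 42, go left
  at 41: 22 <= 41 <= 41, this is the LCA
LCA = 41


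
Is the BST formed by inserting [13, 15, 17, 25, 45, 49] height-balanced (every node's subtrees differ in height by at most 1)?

Tree (level-order array): [13, None, 15, None, 17, None, 25, None, 45, None, 49]
Definition: a tree is height-balanced if, at every node, |h(left) - h(right)| <= 1 (empty subtree has height -1).
Bottom-up per-node check:
  node 49: h_left=-1, h_right=-1, diff=0 [OK], height=0
  node 45: h_left=-1, h_right=0, diff=1 [OK], height=1
  node 25: h_left=-1, h_right=1, diff=2 [FAIL (|-1-1|=2 > 1)], height=2
  node 17: h_left=-1, h_right=2, diff=3 [FAIL (|-1-2|=3 > 1)], height=3
  node 15: h_left=-1, h_right=3, diff=4 [FAIL (|-1-3|=4 > 1)], height=4
  node 13: h_left=-1, h_right=4, diff=5 [FAIL (|-1-4|=5 > 1)], height=5
Node 25 violates the condition: |-1 - 1| = 2 > 1.
Result: Not balanced


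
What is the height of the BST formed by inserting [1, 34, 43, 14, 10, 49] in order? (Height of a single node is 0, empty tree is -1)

Insertion order: [1, 34, 43, 14, 10, 49]
Tree (level-order array): [1, None, 34, 14, 43, 10, None, None, 49]
Compute height bottom-up (empty subtree = -1):
  height(10) = 1 + max(-1, -1) = 0
  height(14) = 1 + max(0, -1) = 1
  height(49) = 1 + max(-1, -1) = 0
  height(43) = 1 + max(-1, 0) = 1
  height(34) = 1 + max(1, 1) = 2
  height(1) = 1 + max(-1, 2) = 3
Height = 3


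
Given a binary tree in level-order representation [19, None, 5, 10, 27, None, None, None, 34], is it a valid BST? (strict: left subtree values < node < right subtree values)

Level-order array: [19, None, 5, 10, 27, None, None, None, 34]
Validate using subtree bounds (lo, hi): at each node, require lo < value < hi,
then recurse left with hi=value and right with lo=value.
Preorder trace (stopping at first violation):
  at node 19 with bounds (-inf, +inf): OK
  at node 5 with bounds (19, +inf): VIOLATION
Node 5 violates its bound: not (19 < 5 < +inf).
Result: Not a valid BST


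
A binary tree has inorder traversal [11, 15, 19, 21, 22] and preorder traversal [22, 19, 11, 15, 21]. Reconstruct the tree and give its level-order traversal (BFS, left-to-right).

Inorder:  [11, 15, 19, 21, 22]
Preorder: [22, 19, 11, 15, 21]
Algorithm: preorder visits root first, so consume preorder in order;
for each root, split the current inorder slice at that value into
left-subtree inorder and right-subtree inorder, then recurse.
Recursive splits:
  root=22; inorder splits into left=[11, 15, 19, 21], right=[]
  root=19; inorder splits into left=[11, 15], right=[21]
  root=11; inorder splits into left=[], right=[15]
  root=15; inorder splits into left=[], right=[]
  root=21; inorder splits into left=[], right=[]
Reconstructed level-order: [22, 19, 11, 21, 15]


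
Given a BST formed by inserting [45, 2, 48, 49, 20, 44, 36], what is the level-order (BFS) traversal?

Tree insertion order: [45, 2, 48, 49, 20, 44, 36]
Tree (level-order array): [45, 2, 48, None, 20, None, 49, None, 44, None, None, 36]
BFS from the root, enqueuing left then right child of each popped node:
  queue [45] -> pop 45, enqueue [2, 48], visited so far: [45]
  queue [2, 48] -> pop 2, enqueue [20], visited so far: [45, 2]
  queue [48, 20] -> pop 48, enqueue [49], visited so far: [45, 2, 48]
  queue [20, 49] -> pop 20, enqueue [44], visited so far: [45, 2, 48, 20]
  queue [49, 44] -> pop 49, enqueue [none], visited so far: [45, 2, 48, 20, 49]
  queue [44] -> pop 44, enqueue [36], visited so far: [45, 2, 48, 20, 49, 44]
  queue [36] -> pop 36, enqueue [none], visited so far: [45, 2, 48, 20, 49, 44, 36]
Result: [45, 2, 48, 20, 49, 44, 36]


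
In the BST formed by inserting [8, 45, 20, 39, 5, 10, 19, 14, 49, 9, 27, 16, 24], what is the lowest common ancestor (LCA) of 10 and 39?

Tree insertion order: [8, 45, 20, 39, 5, 10, 19, 14, 49, 9, 27, 16, 24]
Tree (level-order array): [8, 5, 45, None, None, 20, 49, 10, 39, None, None, 9, 19, 27, None, None, None, 14, None, 24, None, None, 16]
In a BST, the LCA of p=10, q=39 is the first node v on the
root-to-leaf path with p <= v <= q (go left if both < v, right if both > v).
Walk from root:
  at 8: both 10 and 39 > 8, go right
  at 45: both 10 and 39 < 45, go left
  at 20: 10 <= 20 <= 39, this is the LCA
LCA = 20


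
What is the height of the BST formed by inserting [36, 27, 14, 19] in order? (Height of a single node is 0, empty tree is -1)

Insertion order: [36, 27, 14, 19]
Tree (level-order array): [36, 27, None, 14, None, None, 19]
Compute height bottom-up (empty subtree = -1):
  height(19) = 1 + max(-1, -1) = 0
  height(14) = 1 + max(-1, 0) = 1
  height(27) = 1 + max(1, -1) = 2
  height(36) = 1 + max(2, -1) = 3
Height = 3


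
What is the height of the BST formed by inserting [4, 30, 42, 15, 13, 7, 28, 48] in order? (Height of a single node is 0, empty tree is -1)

Insertion order: [4, 30, 42, 15, 13, 7, 28, 48]
Tree (level-order array): [4, None, 30, 15, 42, 13, 28, None, 48, 7]
Compute height bottom-up (empty subtree = -1):
  height(7) = 1 + max(-1, -1) = 0
  height(13) = 1 + max(0, -1) = 1
  height(28) = 1 + max(-1, -1) = 0
  height(15) = 1 + max(1, 0) = 2
  height(48) = 1 + max(-1, -1) = 0
  height(42) = 1 + max(-1, 0) = 1
  height(30) = 1 + max(2, 1) = 3
  height(4) = 1 + max(-1, 3) = 4
Height = 4


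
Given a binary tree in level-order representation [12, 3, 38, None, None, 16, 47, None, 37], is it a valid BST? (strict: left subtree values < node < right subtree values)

Level-order array: [12, 3, 38, None, None, 16, 47, None, 37]
Validate using subtree bounds (lo, hi): at each node, require lo < value < hi,
then recurse left with hi=value and right with lo=value.
Preorder trace (stopping at first violation):
  at node 12 with bounds (-inf, +inf): OK
  at node 3 with bounds (-inf, 12): OK
  at node 38 with bounds (12, +inf): OK
  at node 16 with bounds (12, 38): OK
  at node 37 with bounds (16, 38): OK
  at node 47 with bounds (38, +inf): OK
No violation found at any node.
Result: Valid BST


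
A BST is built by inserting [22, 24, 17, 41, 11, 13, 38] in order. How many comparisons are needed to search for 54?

Search path for 54: 22 -> 24 -> 41
Found: False
Comparisons: 3


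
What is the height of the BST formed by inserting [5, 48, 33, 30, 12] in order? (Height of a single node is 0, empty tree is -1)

Insertion order: [5, 48, 33, 30, 12]
Tree (level-order array): [5, None, 48, 33, None, 30, None, 12]
Compute height bottom-up (empty subtree = -1):
  height(12) = 1 + max(-1, -1) = 0
  height(30) = 1 + max(0, -1) = 1
  height(33) = 1 + max(1, -1) = 2
  height(48) = 1 + max(2, -1) = 3
  height(5) = 1 + max(-1, 3) = 4
Height = 4


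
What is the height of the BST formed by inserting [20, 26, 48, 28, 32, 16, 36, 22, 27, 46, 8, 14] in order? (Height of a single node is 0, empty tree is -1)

Insertion order: [20, 26, 48, 28, 32, 16, 36, 22, 27, 46, 8, 14]
Tree (level-order array): [20, 16, 26, 8, None, 22, 48, None, 14, None, None, 28, None, None, None, 27, 32, None, None, None, 36, None, 46]
Compute height bottom-up (empty subtree = -1):
  height(14) = 1 + max(-1, -1) = 0
  height(8) = 1 + max(-1, 0) = 1
  height(16) = 1 + max(1, -1) = 2
  height(22) = 1 + max(-1, -1) = 0
  height(27) = 1 + max(-1, -1) = 0
  height(46) = 1 + max(-1, -1) = 0
  height(36) = 1 + max(-1, 0) = 1
  height(32) = 1 + max(-1, 1) = 2
  height(28) = 1 + max(0, 2) = 3
  height(48) = 1 + max(3, -1) = 4
  height(26) = 1 + max(0, 4) = 5
  height(20) = 1 + max(2, 5) = 6
Height = 6


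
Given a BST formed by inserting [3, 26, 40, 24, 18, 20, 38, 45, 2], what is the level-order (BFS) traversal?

Tree insertion order: [3, 26, 40, 24, 18, 20, 38, 45, 2]
Tree (level-order array): [3, 2, 26, None, None, 24, 40, 18, None, 38, 45, None, 20]
BFS from the root, enqueuing left then right child of each popped node:
  queue [3] -> pop 3, enqueue [2, 26], visited so far: [3]
  queue [2, 26] -> pop 2, enqueue [none], visited so far: [3, 2]
  queue [26] -> pop 26, enqueue [24, 40], visited so far: [3, 2, 26]
  queue [24, 40] -> pop 24, enqueue [18], visited so far: [3, 2, 26, 24]
  queue [40, 18] -> pop 40, enqueue [38, 45], visited so far: [3, 2, 26, 24, 40]
  queue [18, 38, 45] -> pop 18, enqueue [20], visited so far: [3, 2, 26, 24, 40, 18]
  queue [38, 45, 20] -> pop 38, enqueue [none], visited so far: [3, 2, 26, 24, 40, 18, 38]
  queue [45, 20] -> pop 45, enqueue [none], visited so far: [3, 2, 26, 24, 40, 18, 38, 45]
  queue [20] -> pop 20, enqueue [none], visited so far: [3, 2, 26, 24, 40, 18, 38, 45, 20]
Result: [3, 2, 26, 24, 40, 18, 38, 45, 20]


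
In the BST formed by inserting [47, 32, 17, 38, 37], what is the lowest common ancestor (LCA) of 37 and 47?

Tree insertion order: [47, 32, 17, 38, 37]
Tree (level-order array): [47, 32, None, 17, 38, None, None, 37]
In a BST, the LCA of p=37, q=47 is the first node v on the
root-to-leaf path with p <= v <= q (go left if both < v, right if both > v).
Walk from root:
  at 47: 37 <= 47 <= 47, this is the LCA
LCA = 47


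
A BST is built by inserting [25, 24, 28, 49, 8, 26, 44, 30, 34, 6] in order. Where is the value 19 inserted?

Starting tree (level order): [25, 24, 28, 8, None, 26, 49, 6, None, None, None, 44, None, None, None, 30, None, None, 34]
Insertion path: 25 -> 24 -> 8
Result: insert 19 as right child of 8
Final tree (level order): [25, 24, 28, 8, None, 26, 49, 6, 19, None, None, 44, None, None, None, None, None, 30, None, None, 34]


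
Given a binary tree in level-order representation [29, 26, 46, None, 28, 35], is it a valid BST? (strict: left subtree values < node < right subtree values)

Level-order array: [29, 26, 46, None, 28, 35]
Validate using subtree bounds (lo, hi): at each node, require lo < value < hi,
then recurse left with hi=value and right with lo=value.
Preorder trace (stopping at first violation):
  at node 29 with bounds (-inf, +inf): OK
  at node 26 with bounds (-inf, 29): OK
  at node 28 with bounds (26, 29): OK
  at node 46 with bounds (29, +inf): OK
  at node 35 with bounds (29, 46): OK
No violation found at any node.
Result: Valid BST


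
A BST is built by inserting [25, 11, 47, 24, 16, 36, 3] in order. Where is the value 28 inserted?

Starting tree (level order): [25, 11, 47, 3, 24, 36, None, None, None, 16]
Insertion path: 25 -> 47 -> 36
Result: insert 28 as left child of 36
Final tree (level order): [25, 11, 47, 3, 24, 36, None, None, None, 16, None, 28]


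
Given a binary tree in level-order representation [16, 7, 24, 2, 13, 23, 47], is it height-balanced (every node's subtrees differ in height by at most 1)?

Tree (level-order array): [16, 7, 24, 2, 13, 23, 47]
Definition: a tree is height-balanced if, at every node, |h(left) - h(right)| <= 1 (empty subtree has height -1).
Bottom-up per-node check:
  node 2: h_left=-1, h_right=-1, diff=0 [OK], height=0
  node 13: h_left=-1, h_right=-1, diff=0 [OK], height=0
  node 7: h_left=0, h_right=0, diff=0 [OK], height=1
  node 23: h_left=-1, h_right=-1, diff=0 [OK], height=0
  node 47: h_left=-1, h_right=-1, diff=0 [OK], height=0
  node 24: h_left=0, h_right=0, diff=0 [OK], height=1
  node 16: h_left=1, h_right=1, diff=0 [OK], height=2
All nodes satisfy the balance condition.
Result: Balanced


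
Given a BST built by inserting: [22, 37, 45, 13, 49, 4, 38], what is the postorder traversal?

Tree insertion order: [22, 37, 45, 13, 49, 4, 38]
Tree (level-order array): [22, 13, 37, 4, None, None, 45, None, None, 38, 49]
Postorder traversal: [4, 13, 38, 49, 45, 37, 22]


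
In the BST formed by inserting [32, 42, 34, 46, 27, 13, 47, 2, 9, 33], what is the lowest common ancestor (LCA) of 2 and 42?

Tree insertion order: [32, 42, 34, 46, 27, 13, 47, 2, 9, 33]
Tree (level-order array): [32, 27, 42, 13, None, 34, 46, 2, None, 33, None, None, 47, None, 9]
In a BST, the LCA of p=2, q=42 is the first node v on the
root-to-leaf path with p <= v <= q (go left if both < v, right if both > v).
Walk from root:
  at 32: 2 <= 32 <= 42, this is the LCA
LCA = 32


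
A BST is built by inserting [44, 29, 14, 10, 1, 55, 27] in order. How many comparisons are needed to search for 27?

Search path for 27: 44 -> 29 -> 14 -> 27
Found: True
Comparisons: 4


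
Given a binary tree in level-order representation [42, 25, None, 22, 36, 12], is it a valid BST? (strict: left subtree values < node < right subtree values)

Level-order array: [42, 25, None, 22, 36, 12]
Validate using subtree bounds (lo, hi): at each node, require lo < value < hi,
then recurse left with hi=value and right with lo=value.
Preorder trace (stopping at first violation):
  at node 42 with bounds (-inf, +inf): OK
  at node 25 with bounds (-inf, 42): OK
  at node 22 with bounds (-inf, 25): OK
  at node 12 with bounds (-inf, 22): OK
  at node 36 with bounds (25, 42): OK
No violation found at any node.
Result: Valid BST


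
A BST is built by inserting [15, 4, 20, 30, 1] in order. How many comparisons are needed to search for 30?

Search path for 30: 15 -> 20 -> 30
Found: True
Comparisons: 3


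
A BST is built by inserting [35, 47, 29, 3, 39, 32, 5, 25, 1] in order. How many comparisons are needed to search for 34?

Search path for 34: 35 -> 29 -> 32
Found: False
Comparisons: 3


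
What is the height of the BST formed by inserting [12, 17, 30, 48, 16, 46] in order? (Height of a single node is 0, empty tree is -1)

Insertion order: [12, 17, 30, 48, 16, 46]
Tree (level-order array): [12, None, 17, 16, 30, None, None, None, 48, 46]
Compute height bottom-up (empty subtree = -1):
  height(16) = 1 + max(-1, -1) = 0
  height(46) = 1 + max(-1, -1) = 0
  height(48) = 1 + max(0, -1) = 1
  height(30) = 1 + max(-1, 1) = 2
  height(17) = 1 + max(0, 2) = 3
  height(12) = 1 + max(-1, 3) = 4
Height = 4


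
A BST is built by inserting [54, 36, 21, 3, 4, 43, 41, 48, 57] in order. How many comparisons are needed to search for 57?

Search path for 57: 54 -> 57
Found: True
Comparisons: 2


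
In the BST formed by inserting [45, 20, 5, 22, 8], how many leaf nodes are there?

Tree built from: [45, 20, 5, 22, 8]
Tree (level-order array): [45, 20, None, 5, 22, None, 8]
Rule: A leaf has 0 children.
Per-node child counts:
  node 45: 1 child(ren)
  node 20: 2 child(ren)
  node 5: 1 child(ren)
  node 8: 0 child(ren)
  node 22: 0 child(ren)
Matching nodes: [8, 22]
Count of leaf nodes: 2


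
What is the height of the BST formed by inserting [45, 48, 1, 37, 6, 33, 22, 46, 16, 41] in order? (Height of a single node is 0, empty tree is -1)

Insertion order: [45, 48, 1, 37, 6, 33, 22, 46, 16, 41]
Tree (level-order array): [45, 1, 48, None, 37, 46, None, 6, 41, None, None, None, 33, None, None, 22, None, 16]
Compute height bottom-up (empty subtree = -1):
  height(16) = 1 + max(-1, -1) = 0
  height(22) = 1 + max(0, -1) = 1
  height(33) = 1 + max(1, -1) = 2
  height(6) = 1 + max(-1, 2) = 3
  height(41) = 1 + max(-1, -1) = 0
  height(37) = 1 + max(3, 0) = 4
  height(1) = 1 + max(-1, 4) = 5
  height(46) = 1 + max(-1, -1) = 0
  height(48) = 1 + max(0, -1) = 1
  height(45) = 1 + max(5, 1) = 6
Height = 6


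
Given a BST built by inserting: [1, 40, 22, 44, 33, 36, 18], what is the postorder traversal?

Tree insertion order: [1, 40, 22, 44, 33, 36, 18]
Tree (level-order array): [1, None, 40, 22, 44, 18, 33, None, None, None, None, None, 36]
Postorder traversal: [18, 36, 33, 22, 44, 40, 1]


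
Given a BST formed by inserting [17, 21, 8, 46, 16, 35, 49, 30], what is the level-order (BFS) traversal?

Tree insertion order: [17, 21, 8, 46, 16, 35, 49, 30]
Tree (level-order array): [17, 8, 21, None, 16, None, 46, None, None, 35, 49, 30]
BFS from the root, enqueuing left then right child of each popped node:
  queue [17] -> pop 17, enqueue [8, 21], visited so far: [17]
  queue [8, 21] -> pop 8, enqueue [16], visited so far: [17, 8]
  queue [21, 16] -> pop 21, enqueue [46], visited so far: [17, 8, 21]
  queue [16, 46] -> pop 16, enqueue [none], visited so far: [17, 8, 21, 16]
  queue [46] -> pop 46, enqueue [35, 49], visited so far: [17, 8, 21, 16, 46]
  queue [35, 49] -> pop 35, enqueue [30], visited so far: [17, 8, 21, 16, 46, 35]
  queue [49, 30] -> pop 49, enqueue [none], visited so far: [17, 8, 21, 16, 46, 35, 49]
  queue [30] -> pop 30, enqueue [none], visited so far: [17, 8, 21, 16, 46, 35, 49, 30]
Result: [17, 8, 21, 16, 46, 35, 49, 30]


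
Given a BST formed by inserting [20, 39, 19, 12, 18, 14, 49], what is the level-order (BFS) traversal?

Tree insertion order: [20, 39, 19, 12, 18, 14, 49]
Tree (level-order array): [20, 19, 39, 12, None, None, 49, None, 18, None, None, 14]
BFS from the root, enqueuing left then right child of each popped node:
  queue [20] -> pop 20, enqueue [19, 39], visited so far: [20]
  queue [19, 39] -> pop 19, enqueue [12], visited so far: [20, 19]
  queue [39, 12] -> pop 39, enqueue [49], visited so far: [20, 19, 39]
  queue [12, 49] -> pop 12, enqueue [18], visited so far: [20, 19, 39, 12]
  queue [49, 18] -> pop 49, enqueue [none], visited so far: [20, 19, 39, 12, 49]
  queue [18] -> pop 18, enqueue [14], visited so far: [20, 19, 39, 12, 49, 18]
  queue [14] -> pop 14, enqueue [none], visited so far: [20, 19, 39, 12, 49, 18, 14]
Result: [20, 19, 39, 12, 49, 18, 14]


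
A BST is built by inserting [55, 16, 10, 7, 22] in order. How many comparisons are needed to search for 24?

Search path for 24: 55 -> 16 -> 22
Found: False
Comparisons: 3


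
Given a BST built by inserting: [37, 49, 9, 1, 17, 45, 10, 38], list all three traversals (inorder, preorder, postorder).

Tree insertion order: [37, 49, 9, 1, 17, 45, 10, 38]
Tree (level-order array): [37, 9, 49, 1, 17, 45, None, None, None, 10, None, 38]
Inorder (L, root, R): [1, 9, 10, 17, 37, 38, 45, 49]
Preorder (root, L, R): [37, 9, 1, 17, 10, 49, 45, 38]
Postorder (L, R, root): [1, 10, 17, 9, 38, 45, 49, 37]


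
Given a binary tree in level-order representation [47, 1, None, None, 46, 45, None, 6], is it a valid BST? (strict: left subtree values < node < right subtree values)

Level-order array: [47, 1, None, None, 46, 45, None, 6]
Validate using subtree bounds (lo, hi): at each node, require lo < value < hi,
then recurse left with hi=value and right with lo=value.
Preorder trace (stopping at first violation):
  at node 47 with bounds (-inf, +inf): OK
  at node 1 with bounds (-inf, 47): OK
  at node 46 with bounds (1, 47): OK
  at node 45 with bounds (1, 46): OK
  at node 6 with bounds (1, 45): OK
No violation found at any node.
Result: Valid BST


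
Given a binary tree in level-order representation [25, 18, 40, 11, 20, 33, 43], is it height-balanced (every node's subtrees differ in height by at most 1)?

Tree (level-order array): [25, 18, 40, 11, 20, 33, 43]
Definition: a tree is height-balanced if, at every node, |h(left) - h(right)| <= 1 (empty subtree has height -1).
Bottom-up per-node check:
  node 11: h_left=-1, h_right=-1, diff=0 [OK], height=0
  node 20: h_left=-1, h_right=-1, diff=0 [OK], height=0
  node 18: h_left=0, h_right=0, diff=0 [OK], height=1
  node 33: h_left=-1, h_right=-1, diff=0 [OK], height=0
  node 43: h_left=-1, h_right=-1, diff=0 [OK], height=0
  node 40: h_left=0, h_right=0, diff=0 [OK], height=1
  node 25: h_left=1, h_right=1, diff=0 [OK], height=2
All nodes satisfy the balance condition.
Result: Balanced


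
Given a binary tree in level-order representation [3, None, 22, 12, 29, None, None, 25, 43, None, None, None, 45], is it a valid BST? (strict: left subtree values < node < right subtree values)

Level-order array: [3, None, 22, 12, 29, None, None, 25, 43, None, None, None, 45]
Validate using subtree bounds (lo, hi): at each node, require lo < value < hi,
then recurse left with hi=value and right with lo=value.
Preorder trace (stopping at first violation):
  at node 3 with bounds (-inf, +inf): OK
  at node 22 with bounds (3, +inf): OK
  at node 12 with bounds (3, 22): OK
  at node 29 with bounds (22, +inf): OK
  at node 25 with bounds (22, 29): OK
  at node 43 with bounds (29, +inf): OK
  at node 45 with bounds (43, +inf): OK
No violation found at any node.
Result: Valid BST


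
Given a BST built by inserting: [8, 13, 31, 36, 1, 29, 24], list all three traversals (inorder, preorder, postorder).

Tree insertion order: [8, 13, 31, 36, 1, 29, 24]
Tree (level-order array): [8, 1, 13, None, None, None, 31, 29, 36, 24]
Inorder (L, root, R): [1, 8, 13, 24, 29, 31, 36]
Preorder (root, L, R): [8, 1, 13, 31, 29, 24, 36]
Postorder (L, R, root): [1, 24, 29, 36, 31, 13, 8]


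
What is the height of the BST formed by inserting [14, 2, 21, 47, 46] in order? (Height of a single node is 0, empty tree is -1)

Insertion order: [14, 2, 21, 47, 46]
Tree (level-order array): [14, 2, 21, None, None, None, 47, 46]
Compute height bottom-up (empty subtree = -1):
  height(2) = 1 + max(-1, -1) = 0
  height(46) = 1 + max(-1, -1) = 0
  height(47) = 1 + max(0, -1) = 1
  height(21) = 1 + max(-1, 1) = 2
  height(14) = 1 + max(0, 2) = 3
Height = 3


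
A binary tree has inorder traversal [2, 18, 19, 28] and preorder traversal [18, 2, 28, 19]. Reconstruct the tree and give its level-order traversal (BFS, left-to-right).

Inorder:  [2, 18, 19, 28]
Preorder: [18, 2, 28, 19]
Algorithm: preorder visits root first, so consume preorder in order;
for each root, split the current inorder slice at that value into
left-subtree inorder and right-subtree inorder, then recurse.
Recursive splits:
  root=18; inorder splits into left=[2], right=[19, 28]
  root=2; inorder splits into left=[], right=[]
  root=28; inorder splits into left=[19], right=[]
  root=19; inorder splits into left=[], right=[]
Reconstructed level-order: [18, 2, 28, 19]


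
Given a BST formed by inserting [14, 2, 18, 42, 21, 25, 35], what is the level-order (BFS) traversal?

Tree insertion order: [14, 2, 18, 42, 21, 25, 35]
Tree (level-order array): [14, 2, 18, None, None, None, 42, 21, None, None, 25, None, 35]
BFS from the root, enqueuing left then right child of each popped node:
  queue [14] -> pop 14, enqueue [2, 18], visited so far: [14]
  queue [2, 18] -> pop 2, enqueue [none], visited so far: [14, 2]
  queue [18] -> pop 18, enqueue [42], visited so far: [14, 2, 18]
  queue [42] -> pop 42, enqueue [21], visited so far: [14, 2, 18, 42]
  queue [21] -> pop 21, enqueue [25], visited so far: [14, 2, 18, 42, 21]
  queue [25] -> pop 25, enqueue [35], visited so far: [14, 2, 18, 42, 21, 25]
  queue [35] -> pop 35, enqueue [none], visited so far: [14, 2, 18, 42, 21, 25, 35]
Result: [14, 2, 18, 42, 21, 25, 35]


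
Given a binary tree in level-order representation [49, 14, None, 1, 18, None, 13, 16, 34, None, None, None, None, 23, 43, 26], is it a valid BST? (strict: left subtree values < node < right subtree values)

Level-order array: [49, 14, None, 1, 18, None, 13, 16, 34, None, None, None, None, 23, 43, 26]
Validate using subtree bounds (lo, hi): at each node, require lo < value < hi,
then recurse left with hi=value and right with lo=value.
Preorder trace (stopping at first violation):
  at node 49 with bounds (-inf, +inf): OK
  at node 14 with bounds (-inf, 49): OK
  at node 1 with bounds (-inf, 14): OK
  at node 13 with bounds (1, 14): OK
  at node 18 with bounds (14, 49): OK
  at node 16 with bounds (14, 18): OK
  at node 34 with bounds (18, 49): OK
  at node 23 with bounds (18, 34): OK
  at node 26 with bounds (18, 23): VIOLATION
Node 26 violates its bound: not (18 < 26 < 23).
Result: Not a valid BST


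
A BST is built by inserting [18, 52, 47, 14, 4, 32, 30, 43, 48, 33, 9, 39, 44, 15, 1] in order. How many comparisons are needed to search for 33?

Search path for 33: 18 -> 52 -> 47 -> 32 -> 43 -> 33
Found: True
Comparisons: 6


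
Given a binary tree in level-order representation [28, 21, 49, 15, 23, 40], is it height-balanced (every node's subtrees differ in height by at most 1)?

Tree (level-order array): [28, 21, 49, 15, 23, 40]
Definition: a tree is height-balanced if, at every node, |h(left) - h(right)| <= 1 (empty subtree has height -1).
Bottom-up per-node check:
  node 15: h_left=-1, h_right=-1, diff=0 [OK], height=0
  node 23: h_left=-1, h_right=-1, diff=0 [OK], height=0
  node 21: h_left=0, h_right=0, diff=0 [OK], height=1
  node 40: h_left=-1, h_right=-1, diff=0 [OK], height=0
  node 49: h_left=0, h_right=-1, diff=1 [OK], height=1
  node 28: h_left=1, h_right=1, diff=0 [OK], height=2
All nodes satisfy the balance condition.
Result: Balanced


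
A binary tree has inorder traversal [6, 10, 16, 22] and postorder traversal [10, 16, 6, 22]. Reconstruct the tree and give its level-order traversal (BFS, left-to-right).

Inorder:   [6, 10, 16, 22]
Postorder: [10, 16, 6, 22]
Algorithm: postorder visits root last, so walk postorder right-to-left;
each value is the root of the current inorder slice — split it at that
value, recurse on the right subtree first, then the left.
Recursive splits:
  root=22; inorder splits into left=[6, 10, 16], right=[]
  root=6; inorder splits into left=[], right=[10, 16]
  root=16; inorder splits into left=[10], right=[]
  root=10; inorder splits into left=[], right=[]
Reconstructed level-order: [22, 6, 16, 10]


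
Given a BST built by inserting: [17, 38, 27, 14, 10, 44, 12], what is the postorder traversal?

Tree insertion order: [17, 38, 27, 14, 10, 44, 12]
Tree (level-order array): [17, 14, 38, 10, None, 27, 44, None, 12]
Postorder traversal: [12, 10, 14, 27, 44, 38, 17]


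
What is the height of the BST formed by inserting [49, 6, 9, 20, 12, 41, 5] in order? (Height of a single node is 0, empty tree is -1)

Insertion order: [49, 6, 9, 20, 12, 41, 5]
Tree (level-order array): [49, 6, None, 5, 9, None, None, None, 20, 12, 41]
Compute height bottom-up (empty subtree = -1):
  height(5) = 1 + max(-1, -1) = 0
  height(12) = 1 + max(-1, -1) = 0
  height(41) = 1 + max(-1, -1) = 0
  height(20) = 1 + max(0, 0) = 1
  height(9) = 1 + max(-1, 1) = 2
  height(6) = 1 + max(0, 2) = 3
  height(49) = 1 + max(3, -1) = 4
Height = 4
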